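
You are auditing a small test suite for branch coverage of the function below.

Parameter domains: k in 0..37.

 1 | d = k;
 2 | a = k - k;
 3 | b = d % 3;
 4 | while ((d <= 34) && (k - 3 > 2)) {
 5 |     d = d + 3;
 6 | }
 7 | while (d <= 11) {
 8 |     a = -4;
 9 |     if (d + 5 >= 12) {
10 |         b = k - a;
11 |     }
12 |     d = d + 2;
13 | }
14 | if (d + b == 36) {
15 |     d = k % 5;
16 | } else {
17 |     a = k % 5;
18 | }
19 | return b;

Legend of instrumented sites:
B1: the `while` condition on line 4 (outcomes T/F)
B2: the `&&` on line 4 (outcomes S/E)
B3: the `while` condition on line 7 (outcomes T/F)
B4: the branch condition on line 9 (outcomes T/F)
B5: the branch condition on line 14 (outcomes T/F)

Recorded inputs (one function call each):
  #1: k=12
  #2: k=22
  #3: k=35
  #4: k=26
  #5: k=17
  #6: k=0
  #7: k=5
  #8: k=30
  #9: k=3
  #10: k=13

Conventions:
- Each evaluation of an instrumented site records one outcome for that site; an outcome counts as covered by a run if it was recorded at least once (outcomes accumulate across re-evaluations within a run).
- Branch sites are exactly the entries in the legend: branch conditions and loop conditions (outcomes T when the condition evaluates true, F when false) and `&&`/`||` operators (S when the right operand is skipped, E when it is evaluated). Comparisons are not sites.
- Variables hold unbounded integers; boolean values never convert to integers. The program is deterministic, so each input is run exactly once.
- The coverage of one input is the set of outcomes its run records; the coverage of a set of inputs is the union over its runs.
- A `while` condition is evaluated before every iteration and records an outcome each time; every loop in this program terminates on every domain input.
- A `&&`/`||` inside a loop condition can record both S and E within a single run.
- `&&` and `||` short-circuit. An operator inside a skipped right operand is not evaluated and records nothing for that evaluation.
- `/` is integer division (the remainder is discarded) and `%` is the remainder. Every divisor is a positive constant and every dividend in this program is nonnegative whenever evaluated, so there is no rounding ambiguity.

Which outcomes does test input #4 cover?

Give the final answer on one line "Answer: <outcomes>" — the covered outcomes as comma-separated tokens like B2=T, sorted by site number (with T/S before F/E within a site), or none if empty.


Running input #4 (k=26), event by event:
  B2->E, B1->T, B2->E, B1->T, B2->E, B1->T, B2->S, B1->F, B3->F, B5->F
collecting distinct outcomes: B1=T, B1=F, B2=S, B2=E, B3=F, B5=F
Answer: B1=T, B1=F, B2=S, B2=E, B3=F, B5=F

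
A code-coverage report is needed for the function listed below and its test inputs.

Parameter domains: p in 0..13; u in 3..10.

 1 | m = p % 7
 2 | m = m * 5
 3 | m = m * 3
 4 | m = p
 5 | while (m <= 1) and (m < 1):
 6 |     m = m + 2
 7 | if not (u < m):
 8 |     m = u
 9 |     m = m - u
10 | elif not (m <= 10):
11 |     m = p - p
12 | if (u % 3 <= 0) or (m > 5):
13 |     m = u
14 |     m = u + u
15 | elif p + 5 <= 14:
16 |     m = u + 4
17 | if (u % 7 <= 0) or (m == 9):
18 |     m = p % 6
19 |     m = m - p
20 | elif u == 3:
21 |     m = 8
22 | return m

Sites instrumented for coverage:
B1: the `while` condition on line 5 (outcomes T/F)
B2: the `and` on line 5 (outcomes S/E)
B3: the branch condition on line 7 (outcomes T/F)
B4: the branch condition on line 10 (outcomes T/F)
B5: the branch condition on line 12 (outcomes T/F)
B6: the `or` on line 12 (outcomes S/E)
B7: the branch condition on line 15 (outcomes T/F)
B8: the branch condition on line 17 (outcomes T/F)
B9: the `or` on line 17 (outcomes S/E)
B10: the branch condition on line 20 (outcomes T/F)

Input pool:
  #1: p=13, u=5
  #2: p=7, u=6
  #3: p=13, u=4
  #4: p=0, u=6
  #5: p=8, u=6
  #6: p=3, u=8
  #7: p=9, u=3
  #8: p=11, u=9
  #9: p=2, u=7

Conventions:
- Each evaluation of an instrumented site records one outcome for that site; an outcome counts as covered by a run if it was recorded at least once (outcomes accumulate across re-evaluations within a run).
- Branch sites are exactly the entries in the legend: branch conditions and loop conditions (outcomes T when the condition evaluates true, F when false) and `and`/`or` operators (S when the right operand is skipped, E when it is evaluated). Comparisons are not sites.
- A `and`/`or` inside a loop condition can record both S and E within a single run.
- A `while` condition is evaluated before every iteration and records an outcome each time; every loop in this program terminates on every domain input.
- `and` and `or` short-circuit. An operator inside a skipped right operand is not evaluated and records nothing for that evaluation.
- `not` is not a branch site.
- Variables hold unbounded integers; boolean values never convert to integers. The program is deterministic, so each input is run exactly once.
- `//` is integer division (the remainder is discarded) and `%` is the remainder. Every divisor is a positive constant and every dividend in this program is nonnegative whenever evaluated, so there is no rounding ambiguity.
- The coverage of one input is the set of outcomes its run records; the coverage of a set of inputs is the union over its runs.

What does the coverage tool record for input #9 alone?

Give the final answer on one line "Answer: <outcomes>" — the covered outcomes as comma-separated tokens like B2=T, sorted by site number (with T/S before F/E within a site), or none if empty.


Tracing the run of input #9 (p=2, u=7):
  B2->S, B1->F, B3->T, B6->E, B5->F, B7->T, B9->S, B8->T
collecting distinct outcomes: B1=F, B2=S, B3=T, B5=F, B6=E, B7=T, B8=T, B9=S
Answer: B1=F, B2=S, B3=T, B5=F, B6=E, B7=T, B8=T, B9=S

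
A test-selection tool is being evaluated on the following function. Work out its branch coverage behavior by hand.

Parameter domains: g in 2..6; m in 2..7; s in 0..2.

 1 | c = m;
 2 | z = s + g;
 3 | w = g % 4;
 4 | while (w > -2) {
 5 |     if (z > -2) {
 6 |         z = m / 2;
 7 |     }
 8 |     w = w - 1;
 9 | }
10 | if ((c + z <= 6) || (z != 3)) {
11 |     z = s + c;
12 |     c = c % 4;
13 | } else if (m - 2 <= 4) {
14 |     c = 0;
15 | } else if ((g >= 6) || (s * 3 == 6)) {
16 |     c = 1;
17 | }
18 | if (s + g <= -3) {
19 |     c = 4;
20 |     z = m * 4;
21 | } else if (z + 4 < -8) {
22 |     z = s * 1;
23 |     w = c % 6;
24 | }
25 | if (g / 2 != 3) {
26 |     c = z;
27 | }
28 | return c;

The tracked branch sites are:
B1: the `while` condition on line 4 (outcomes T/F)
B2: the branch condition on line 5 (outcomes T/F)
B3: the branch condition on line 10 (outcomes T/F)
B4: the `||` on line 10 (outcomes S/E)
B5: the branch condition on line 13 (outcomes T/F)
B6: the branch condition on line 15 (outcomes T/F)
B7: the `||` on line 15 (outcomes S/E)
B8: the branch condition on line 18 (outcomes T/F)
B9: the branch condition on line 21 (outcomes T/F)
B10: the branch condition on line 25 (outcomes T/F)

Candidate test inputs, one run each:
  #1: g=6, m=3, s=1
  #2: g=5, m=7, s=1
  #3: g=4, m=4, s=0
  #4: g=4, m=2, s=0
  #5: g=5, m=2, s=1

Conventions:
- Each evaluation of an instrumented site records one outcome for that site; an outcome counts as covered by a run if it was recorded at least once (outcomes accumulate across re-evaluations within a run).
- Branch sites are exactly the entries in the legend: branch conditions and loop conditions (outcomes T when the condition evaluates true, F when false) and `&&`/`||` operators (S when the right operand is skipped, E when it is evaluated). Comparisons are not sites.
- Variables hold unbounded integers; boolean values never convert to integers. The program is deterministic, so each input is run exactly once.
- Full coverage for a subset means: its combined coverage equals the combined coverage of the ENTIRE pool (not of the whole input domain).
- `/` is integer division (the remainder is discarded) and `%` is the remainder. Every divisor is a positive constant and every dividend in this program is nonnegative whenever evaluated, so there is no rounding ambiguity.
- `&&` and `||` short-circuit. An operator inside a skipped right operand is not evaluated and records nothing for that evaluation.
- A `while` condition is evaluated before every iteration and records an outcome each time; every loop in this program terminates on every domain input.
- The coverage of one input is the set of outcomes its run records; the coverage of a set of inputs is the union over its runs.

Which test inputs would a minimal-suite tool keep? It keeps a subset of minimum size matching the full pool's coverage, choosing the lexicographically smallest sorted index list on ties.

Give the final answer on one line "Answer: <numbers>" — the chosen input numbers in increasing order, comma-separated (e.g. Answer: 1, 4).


run #1 (g=6, m=3, s=1) runs B1->T, B2->T, B1->T, B2->T, B1->T, B2->T, B1->T, B2->T, B1->F, B4->S, B3->T, B8->F, B9->F, B10->F; records B1=T, B1=F, B2=T, B3=T, B4=S, B8=F, B9=F, B10=F
run #2 (g=5, m=7, s=1) runs B1->T, B2->T, B1->T, B2->T, B1->T, B2->T, B1->F, B4->E, B3->F, B5->F, B7->E, B6->F, B8->F, B9->F, ...; records B1=T, B1=F, B2=T, B3=F, B4=E, B5=F, B6=F, B7=E, B8=F, B9=F, B10=T
run #3 (g=4, m=4, s=0) runs B1->T, B2->T, B1->T, B2->T, B1->F, B4->S, B3->T, B8->F, B9->F, B10->T; records B1=T, B1=F, B2=T, B3=T, B4=S, B8=F, B9=F, B10=T
run #4 (g=4, m=2, s=0) runs B1->T, B2->T, B1->T, B2->T, B1->F, B4->S, B3->T, B8->F, B9->F, B10->T; records B1=T, B1=F, B2=T, B3=T, B4=S, B8=F, B9=F, B10=T
run #5 (g=5, m=2, s=1) runs B1->T, B2->T, B1->T, B2->T, B1->T, B2->T, B1->F, B4->S, B3->T, B8->F, B9->F, B10->T; records B1=T, B1=F, B2=T, B3=T, B4=S, B8=F, B9=F, B10=T
together the pool reaches 14 outcomes: B1=T, B1=F, B2=T, B3=T, B3=F, B4=S, B4=E, B5=F, B6=F, B7=E, B8=F, B9=F, B10=T, B10=F
every size-1 subset falls short of the 14 outcomes (best: 11/14)
at size 2, {1, 2} reaches all 14 outcomes; every lexicographically earlier size-2 subset fails
Answer: 1, 2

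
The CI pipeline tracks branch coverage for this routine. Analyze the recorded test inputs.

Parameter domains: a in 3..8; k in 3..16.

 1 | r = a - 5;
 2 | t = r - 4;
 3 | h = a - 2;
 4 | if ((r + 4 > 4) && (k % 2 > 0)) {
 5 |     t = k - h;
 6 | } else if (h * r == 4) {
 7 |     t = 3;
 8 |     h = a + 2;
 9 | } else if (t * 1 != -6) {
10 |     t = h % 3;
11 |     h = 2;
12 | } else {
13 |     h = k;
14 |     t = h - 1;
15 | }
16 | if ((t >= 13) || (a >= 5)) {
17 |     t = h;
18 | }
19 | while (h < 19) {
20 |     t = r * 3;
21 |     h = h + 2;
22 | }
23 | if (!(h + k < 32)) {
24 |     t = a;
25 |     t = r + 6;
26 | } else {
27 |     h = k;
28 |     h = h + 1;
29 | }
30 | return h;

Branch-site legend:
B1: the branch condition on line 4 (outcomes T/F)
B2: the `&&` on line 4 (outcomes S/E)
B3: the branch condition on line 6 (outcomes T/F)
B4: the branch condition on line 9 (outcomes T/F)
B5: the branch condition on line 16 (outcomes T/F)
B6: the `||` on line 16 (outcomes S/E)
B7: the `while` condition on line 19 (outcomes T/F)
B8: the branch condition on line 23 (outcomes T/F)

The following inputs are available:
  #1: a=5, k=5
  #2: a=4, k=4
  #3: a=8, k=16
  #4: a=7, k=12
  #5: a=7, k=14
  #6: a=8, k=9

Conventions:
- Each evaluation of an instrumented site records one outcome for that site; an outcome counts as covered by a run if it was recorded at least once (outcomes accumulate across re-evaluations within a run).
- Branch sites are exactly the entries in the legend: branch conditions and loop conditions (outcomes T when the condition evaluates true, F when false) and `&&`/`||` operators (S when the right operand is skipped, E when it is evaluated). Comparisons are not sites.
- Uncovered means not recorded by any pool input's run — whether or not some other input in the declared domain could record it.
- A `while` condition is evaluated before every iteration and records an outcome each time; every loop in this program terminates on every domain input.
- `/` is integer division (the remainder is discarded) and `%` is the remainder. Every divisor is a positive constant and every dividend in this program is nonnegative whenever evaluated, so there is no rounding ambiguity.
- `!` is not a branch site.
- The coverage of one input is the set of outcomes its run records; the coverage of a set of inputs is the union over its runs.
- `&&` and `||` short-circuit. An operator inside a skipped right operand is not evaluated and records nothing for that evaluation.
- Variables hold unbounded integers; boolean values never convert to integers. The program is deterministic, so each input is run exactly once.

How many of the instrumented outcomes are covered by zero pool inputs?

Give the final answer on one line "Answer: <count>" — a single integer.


#1 (a=5, k=5) -> B2->S, B1->F, B3->F, B4->T, B6->E, B5->T, B7->T, B7->T, B7->T, B7->T, B7->T, B7->T, B7->T, B7->T, ...; covered: B1=F, B2=S, B3=F, B4=T, B5=T, B6=E, B7=T, B7=F, B8=F
#2 (a=4, k=4) -> B2->S, B1->F, B3->F, B4->T, B6->E, B5->F, B7->T, B7->T, B7->T, B7->T, B7->T, B7->T, B7->T, B7->T, ...; covered: B1=F, B2=S, B3=F, B4=T, B5=F, B6=E, B7=T, B7=F, B8=F
#3 (a=8, k=16) -> B2->E, B1->F, B3->F, B4->T, B6->E, B5->T, B7->T, B7->T, B7->T, B7->T, B7->T, B7->T, B7->T, B7->T, ...; covered: B1=F, B2=E, B3=F, B4=T, B5=T, B6=E, B7=T, B7=F, B8=T
#4 (a=7, k=12) -> B2->E, B1->F, B3->F, B4->T, B6->E, B5->T, B7->T, B7->T, B7->T, B7->T, B7->T, B7->T, B7->T, B7->T, ...; covered: B1=F, B2=E, B3=F, B4=T, B5=T, B6=E, B7=T, B7=F, B8=T
#5 (a=7, k=14) -> B2->E, B1->F, B3->F, B4->T, B6->E, B5->T, B7->T, B7->T, B7->T, B7->T, B7->T, B7->T, B7->T, B7->T, ...; covered: B1=F, B2=E, B3=F, B4=T, B5=T, B6=E, B7=T, B7=F, B8=T
#6 (a=8, k=9) -> B2->E, B1->T, B6->E, B5->T, B7->T, B7->T, B7->T, B7->T, B7->T, B7->T, B7->T, B7->F, B8->F; covered: B1=T, B2=E, B5=T, B6=E, B7=T, B7=F, B8=F
union over the pool: B1=T, B1=F, B2=S, B2=E, B3=F, B4=T, B5=T, B5=F, B6=E, B7=T, B7=F, B8=T, B8=F
uncovered (3 of 16): B3=T, B4=F, B6=S
Answer: 3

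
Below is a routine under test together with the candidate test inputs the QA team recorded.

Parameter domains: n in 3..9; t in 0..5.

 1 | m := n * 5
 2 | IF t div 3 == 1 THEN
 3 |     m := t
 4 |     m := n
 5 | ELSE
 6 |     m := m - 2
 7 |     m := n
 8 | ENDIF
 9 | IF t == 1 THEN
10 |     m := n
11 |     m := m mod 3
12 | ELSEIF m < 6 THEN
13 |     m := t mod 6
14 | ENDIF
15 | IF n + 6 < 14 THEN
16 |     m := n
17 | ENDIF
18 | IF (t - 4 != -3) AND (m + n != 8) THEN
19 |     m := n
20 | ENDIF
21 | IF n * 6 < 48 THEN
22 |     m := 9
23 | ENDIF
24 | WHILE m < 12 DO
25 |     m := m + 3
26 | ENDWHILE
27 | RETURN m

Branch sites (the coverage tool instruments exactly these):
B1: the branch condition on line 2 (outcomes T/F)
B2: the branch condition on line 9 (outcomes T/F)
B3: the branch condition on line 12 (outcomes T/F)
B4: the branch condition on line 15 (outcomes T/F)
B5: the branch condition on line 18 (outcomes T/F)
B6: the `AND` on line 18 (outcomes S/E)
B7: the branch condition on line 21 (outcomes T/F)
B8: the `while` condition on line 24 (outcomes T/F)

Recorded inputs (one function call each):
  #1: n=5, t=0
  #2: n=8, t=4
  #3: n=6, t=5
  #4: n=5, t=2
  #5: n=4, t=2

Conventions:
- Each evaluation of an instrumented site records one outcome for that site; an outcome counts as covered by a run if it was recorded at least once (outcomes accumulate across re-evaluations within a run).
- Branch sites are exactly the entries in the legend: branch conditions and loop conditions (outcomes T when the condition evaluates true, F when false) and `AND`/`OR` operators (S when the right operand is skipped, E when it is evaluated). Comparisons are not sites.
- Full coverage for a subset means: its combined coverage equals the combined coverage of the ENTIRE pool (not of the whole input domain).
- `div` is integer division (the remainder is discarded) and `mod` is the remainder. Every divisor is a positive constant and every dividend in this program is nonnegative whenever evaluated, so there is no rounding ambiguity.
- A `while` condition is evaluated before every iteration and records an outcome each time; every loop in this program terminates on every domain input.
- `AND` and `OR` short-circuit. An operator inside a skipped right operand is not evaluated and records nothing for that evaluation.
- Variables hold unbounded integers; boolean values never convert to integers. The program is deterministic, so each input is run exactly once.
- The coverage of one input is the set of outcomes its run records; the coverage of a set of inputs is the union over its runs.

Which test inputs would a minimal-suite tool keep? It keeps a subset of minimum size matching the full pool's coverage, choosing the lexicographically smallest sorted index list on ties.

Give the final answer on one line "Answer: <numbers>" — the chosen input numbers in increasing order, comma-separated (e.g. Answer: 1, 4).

run #1 (n=5, t=0) runs B1->F, B2->F, B3->T, B4->T, B6->E, B5->T, B7->T, B8->T, B8->F; records B1=F, B2=F, B3=T, B4=T, B5=T, B6=E, B7=T, B8=T, B8=F
run #2 (n=8, t=4) runs B1->T, B2->F, B3->F, B4->F, B6->E, B5->T, B7->F, B8->T, B8->T, B8->F; records B1=T, B2=F, B3=F, B4=F, B5=T, B6=E, B7=F, B8=T, B8=F
run #3 (n=6, t=5) runs B1->T, B2->F, B3->F, B4->T, B6->E, B5->T, B7->T, B8->T, B8->F; records B1=T, B2=F, B3=F, B4=T, B5=T, B6=E, B7=T, B8=T, B8=F
run #4 (n=5, t=2) runs B1->F, B2->F, B3->T, B4->T, B6->E, B5->T, B7->T, B8->T, B8->F; records B1=F, B2=F, B3=T, B4=T, B5=T, B6=E, B7=T, B8=T, B8=F
run #5 (n=4, t=2) runs B1->F, B2->F, B3->T, B4->T, B6->E, B5->F, B7->T, B8->T, B8->F; records B1=F, B2=F, B3=T, B4=T, B5=F, B6=E, B7=T, B8=T, B8=F
union over all inputs: B1=T, B1=F, B2=F, B3=T, B3=F, B4=T, B4=F, B5=T, B5=F, B6=E, B7=T, B7=F, B8=T, B8=F (14 outcomes)
every size-1 subset falls short of the 14 outcomes (best: 9/14)
inputs {2, 5} (size 2) cover everything; no size-2 subset with a lexicographically smaller index list covers all 14

Answer: 2, 5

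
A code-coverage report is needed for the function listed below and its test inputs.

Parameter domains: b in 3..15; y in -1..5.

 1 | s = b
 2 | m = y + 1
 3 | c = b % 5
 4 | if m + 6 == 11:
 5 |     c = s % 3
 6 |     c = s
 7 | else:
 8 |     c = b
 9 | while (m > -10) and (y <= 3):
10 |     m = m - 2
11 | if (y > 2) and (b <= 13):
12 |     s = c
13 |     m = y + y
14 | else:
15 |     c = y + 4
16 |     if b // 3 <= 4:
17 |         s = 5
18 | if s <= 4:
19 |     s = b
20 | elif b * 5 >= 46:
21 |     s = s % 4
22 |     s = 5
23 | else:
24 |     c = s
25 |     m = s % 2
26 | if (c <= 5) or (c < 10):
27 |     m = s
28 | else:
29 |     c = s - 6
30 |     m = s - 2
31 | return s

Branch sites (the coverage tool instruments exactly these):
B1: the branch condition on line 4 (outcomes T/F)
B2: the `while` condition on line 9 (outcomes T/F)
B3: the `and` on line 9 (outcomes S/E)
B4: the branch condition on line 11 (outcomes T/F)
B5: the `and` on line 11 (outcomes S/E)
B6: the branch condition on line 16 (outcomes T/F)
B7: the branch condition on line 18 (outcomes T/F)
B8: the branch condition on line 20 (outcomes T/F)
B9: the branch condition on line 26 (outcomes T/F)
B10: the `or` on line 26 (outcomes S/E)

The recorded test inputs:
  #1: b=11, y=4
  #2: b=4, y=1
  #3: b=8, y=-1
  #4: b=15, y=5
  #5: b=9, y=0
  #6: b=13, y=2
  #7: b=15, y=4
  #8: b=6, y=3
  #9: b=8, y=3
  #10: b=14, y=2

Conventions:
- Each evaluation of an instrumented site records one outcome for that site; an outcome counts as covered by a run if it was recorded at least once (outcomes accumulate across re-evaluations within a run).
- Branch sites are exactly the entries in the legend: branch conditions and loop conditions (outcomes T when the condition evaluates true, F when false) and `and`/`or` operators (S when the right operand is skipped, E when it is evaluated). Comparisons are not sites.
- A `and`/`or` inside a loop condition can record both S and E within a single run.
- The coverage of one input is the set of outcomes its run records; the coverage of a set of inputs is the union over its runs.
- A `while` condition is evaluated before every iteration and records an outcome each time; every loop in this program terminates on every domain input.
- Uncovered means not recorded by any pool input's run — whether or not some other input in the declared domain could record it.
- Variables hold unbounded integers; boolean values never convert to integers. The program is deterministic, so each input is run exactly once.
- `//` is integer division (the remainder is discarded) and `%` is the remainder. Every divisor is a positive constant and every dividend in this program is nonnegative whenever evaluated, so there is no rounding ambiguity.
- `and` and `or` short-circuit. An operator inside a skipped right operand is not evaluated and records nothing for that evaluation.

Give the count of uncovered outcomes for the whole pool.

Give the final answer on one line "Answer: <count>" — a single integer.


test 1 (b=11, y=4) fires B1->T, B3->E, B2->F, B5->E, B4->T, B7->F, B8->T, B10->E, B9->F; hits B1=T, B2=F, B3=E, B4=T, B5=E, B7=F, B8=T, B9=F, B10=E
test 2 (b=4, y=1) fires B1->F, B3->E, B2->T, B3->E, B2->T, B3->E, B2->T, B3->E, B2->T, B3->E, B2->T, B3->E, B2->T, B3->S, ...; hits B1=F, B2=T, B2=F, B3=S, B3=E, B4=F, B5=S, B6=T, B7=F, B8=F, B9=T, B10=S
test 3 (b=8, y=-1) fires B1->F, B3->E, B2->T, B3->E, B2->T, B3->E, B2->T, B3->E, B2->T, B3->E, B2->T, B3->S, B2->F, B5->S, ...; hits B1=F, B2=T, B2=F, B3=S, B3=E, B4=F, B5=S, B6=T, B7=F, B8=F, B9=T, B10=S
test 4 (b=15, y=5) fires B1->F, B3->E, B2->F, B5->E, B4->F, B6->F, B7->F, B8->T, B10->E, B9->T; hits B1=F, B2=F, B3=E, B4=F, B5=E, B6=F, B7=F, B8=T, B9=T, B10=E
test 5 (b=9, y=0) fires B1->F, B3->E, B2->T, B3->E, B2->T, B3->E, B2->T, B3->E, B2->T, B3->E, B2->T, B3->E, B2->T, B3->S, ...; hits B1=F, B2=T, B2=F, B3=S, B3=E, B4=F, B5=S, B6=T, B7=F, B8=F, B9=T, B10=S
test 6 (b=13, y=2) fires B1->F, B3->E, B2->T, B3->E, B2->T, B3->E, B2->T, B3->E, B2->T, B3->E, B2->T, B3->E, B2->T, B3->E, ...; hits B1=F, B2=T, B2=F, B3=S, B3=E, B4=F, B5=S, B6=T, B7=F, B8=T, B9=T, B10=E
test 7 (b=15, y=4) fires B1->T, B3->E, B2->F, B5->E, B4->F, B6->F, B7->F, B8->T, B10->E, B9->T; hits B1=T, B2=F, B3=E, B4=F, B5=E, B6=F, B7=F, B8=T, B9=T, B10=E
test 8 (b=6, y=3) fires B1->F, B3->E, B2->T, B3->E, B2->T, B3->E, B2->T, B3->E, B2->T, B3->E, B2->T, B3->E, B2->T, B3->E, ...; hits B1=F, B2=T, B2=F, B3=S, B3=E, B4=T, B5=E, B7=F, B8=F, B9=T, B10=E
test 9 (b=8, y=3) fires B1->F, B3->E, B2->T, B3->E, B2->T, B3->E, B2->T, B3->E, B2->T, B3->E, B2->T, B3->E, B2->T, B3->E, ...; hits B1=F, B2=T, B2=F, B3=S, B3=E, B4=T, B5=E, B7=F, B8=F, B9=T, B10=E
test 10 (b=14, y=2) fires B1->F, B3->E, B2->T, B3->E, B2->T, B3->E, B2->T, B3->E, B2->T, B3->E, B2->T, B3->E, B2->T, B3->E, ...; hits B1=F, B2=T, B2=F, B3=S, B3=E, B4=F, B5=S, B6=T, B7=F, B8=T, B9=T, B10=E
union over the pool: B1=T, B1=F, B2=T, B2=F, B3=S, B3=E, B4=T, B4=F, B5=S, B5=E, B6=T, B6=F, B7=F, B8=T, B8=F, B9=T, B9=F, B10=S, B10=E
uncovered (1 of 20): B7=T
Answer: 1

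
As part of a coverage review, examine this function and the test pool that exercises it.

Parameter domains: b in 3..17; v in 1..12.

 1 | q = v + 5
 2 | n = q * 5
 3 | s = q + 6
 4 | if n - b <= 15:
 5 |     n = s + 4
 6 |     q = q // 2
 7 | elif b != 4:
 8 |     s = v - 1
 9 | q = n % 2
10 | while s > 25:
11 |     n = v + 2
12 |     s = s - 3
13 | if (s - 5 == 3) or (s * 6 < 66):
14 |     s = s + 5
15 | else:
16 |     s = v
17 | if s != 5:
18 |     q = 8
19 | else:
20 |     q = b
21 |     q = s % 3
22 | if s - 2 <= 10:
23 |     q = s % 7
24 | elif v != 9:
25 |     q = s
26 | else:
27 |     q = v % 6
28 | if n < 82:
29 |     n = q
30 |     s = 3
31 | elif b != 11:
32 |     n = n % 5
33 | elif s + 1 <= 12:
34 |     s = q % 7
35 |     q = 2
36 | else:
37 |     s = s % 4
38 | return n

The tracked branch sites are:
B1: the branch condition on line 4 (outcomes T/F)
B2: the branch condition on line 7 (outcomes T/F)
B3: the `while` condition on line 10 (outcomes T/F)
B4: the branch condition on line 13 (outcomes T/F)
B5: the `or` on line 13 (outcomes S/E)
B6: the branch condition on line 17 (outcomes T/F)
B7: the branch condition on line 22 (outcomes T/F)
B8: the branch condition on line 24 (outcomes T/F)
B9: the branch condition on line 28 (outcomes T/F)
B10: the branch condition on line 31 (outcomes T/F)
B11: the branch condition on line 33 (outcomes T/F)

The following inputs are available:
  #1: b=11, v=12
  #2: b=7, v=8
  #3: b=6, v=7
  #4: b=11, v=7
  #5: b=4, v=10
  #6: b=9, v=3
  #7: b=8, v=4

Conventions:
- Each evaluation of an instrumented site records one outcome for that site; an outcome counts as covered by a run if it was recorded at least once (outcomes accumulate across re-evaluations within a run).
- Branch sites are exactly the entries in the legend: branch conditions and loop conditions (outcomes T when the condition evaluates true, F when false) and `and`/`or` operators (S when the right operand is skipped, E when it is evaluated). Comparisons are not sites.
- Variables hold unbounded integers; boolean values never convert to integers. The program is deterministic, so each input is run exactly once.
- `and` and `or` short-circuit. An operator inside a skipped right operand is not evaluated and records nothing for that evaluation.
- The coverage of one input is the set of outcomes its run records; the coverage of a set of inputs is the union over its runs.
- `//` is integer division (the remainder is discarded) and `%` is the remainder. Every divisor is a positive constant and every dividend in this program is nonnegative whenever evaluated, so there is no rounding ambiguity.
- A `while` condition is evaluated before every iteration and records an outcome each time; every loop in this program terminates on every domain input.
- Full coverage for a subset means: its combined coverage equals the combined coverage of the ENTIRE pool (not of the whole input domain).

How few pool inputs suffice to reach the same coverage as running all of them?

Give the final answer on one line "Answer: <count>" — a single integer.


input #1, b=11, v=12: outcomes B1=F, B2=T, B3=F, B4=F, B5=E, B6=T, B7=T, B9=F, B10=F, B11=F
input #2, b=7, v=8: outcomes B1=F, B2=T, B3=F, B4=T, B5=E, B6=T, B7=T, B9=T
input #3, b=6, v=7: outcomes B1=F, B2=T, B3=F, B4=T, B5=E, B6=T, B7=T, B9=T
input #4, b=11, v=7: outcomes B1=F, B2=T, B3=F, B4=T, B5=E, B6=T, B7=T, B9=T
input #5, b=4, v=10: outcomes B1=F, B2=F, B3=F, B4=F, B5=E, B6=T, B7=T, B9=T
input #6, b=9, v=3: outcomes B1=F, B2=T, B3=F, B4=T, B5=E, B6=T, B7=T, B9=T
input #7, b=8, v=4: outcomes B1=F, B2=T, B3=F, B4=T, B5=E, B6=T, B7=T, B9=T
together the pool reaches 13 outcomes: B1=F, B2=T, B2=F, B3=F, B4=T, B4=F, B5=E, B6=T, B7=T, B9=T, B9=F, B10=F, B11=F
checked all size-1 subsets: none covers 13 outcomes (max 10/13)
checked all size-2 subsets: none covers 13 outcomes (max 12/13)
the canonical winner is {1, 2, 5}: size 3, full 13-outcome coverage, earliest index list among size-3 covers
Answer: 3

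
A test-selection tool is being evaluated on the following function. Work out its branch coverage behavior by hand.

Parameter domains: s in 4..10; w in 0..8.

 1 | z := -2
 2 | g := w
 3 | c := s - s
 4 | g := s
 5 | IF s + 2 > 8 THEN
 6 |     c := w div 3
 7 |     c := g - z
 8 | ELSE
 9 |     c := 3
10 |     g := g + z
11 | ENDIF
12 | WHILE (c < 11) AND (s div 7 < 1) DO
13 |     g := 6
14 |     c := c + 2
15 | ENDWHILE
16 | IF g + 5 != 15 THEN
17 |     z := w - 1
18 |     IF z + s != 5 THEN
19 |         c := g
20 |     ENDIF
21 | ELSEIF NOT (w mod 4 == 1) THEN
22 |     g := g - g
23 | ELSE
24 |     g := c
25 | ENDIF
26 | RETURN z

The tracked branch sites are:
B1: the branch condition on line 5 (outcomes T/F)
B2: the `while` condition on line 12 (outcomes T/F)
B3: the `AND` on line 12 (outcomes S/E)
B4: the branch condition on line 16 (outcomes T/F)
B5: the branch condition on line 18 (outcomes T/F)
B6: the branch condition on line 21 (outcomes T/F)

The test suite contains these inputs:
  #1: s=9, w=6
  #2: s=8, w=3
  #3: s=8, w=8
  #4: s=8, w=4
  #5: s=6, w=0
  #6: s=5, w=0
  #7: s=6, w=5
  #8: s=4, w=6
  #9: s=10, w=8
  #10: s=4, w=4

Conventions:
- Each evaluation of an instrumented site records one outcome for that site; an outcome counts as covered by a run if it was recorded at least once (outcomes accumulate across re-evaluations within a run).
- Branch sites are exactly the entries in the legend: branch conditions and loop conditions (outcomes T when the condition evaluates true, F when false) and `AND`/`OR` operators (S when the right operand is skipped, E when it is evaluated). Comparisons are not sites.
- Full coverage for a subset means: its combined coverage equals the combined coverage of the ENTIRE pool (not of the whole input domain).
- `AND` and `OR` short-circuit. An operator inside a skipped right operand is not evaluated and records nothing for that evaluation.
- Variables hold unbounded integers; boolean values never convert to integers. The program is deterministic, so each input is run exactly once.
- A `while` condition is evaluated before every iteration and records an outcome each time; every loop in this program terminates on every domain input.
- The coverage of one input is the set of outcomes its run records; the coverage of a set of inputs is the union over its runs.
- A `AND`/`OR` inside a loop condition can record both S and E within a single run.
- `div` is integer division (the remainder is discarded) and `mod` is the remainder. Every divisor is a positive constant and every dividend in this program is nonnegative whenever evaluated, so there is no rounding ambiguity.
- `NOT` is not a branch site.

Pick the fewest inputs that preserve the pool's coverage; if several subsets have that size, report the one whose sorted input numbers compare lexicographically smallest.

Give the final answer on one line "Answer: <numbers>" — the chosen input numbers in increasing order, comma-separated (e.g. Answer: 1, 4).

test 1 (s=9, w=6) fires B1->T, B3->S, B2->F, B4->T, B5->T; hits B1=T, B2=F, B3=S, B4=T, B5=T
test 2 (s=8, w=3) fires B1->T, B3->E, B2->F, B4->T, B5->T; hits B1=T, B2=F, B3=E, B4=T, B5=T
test 3 (s=8, w=8) fires B1->T, B3->E, B2->F, B4->T, B5->T; hits B1=T, B2=F, B3=E, B4=T, B5=T
test 4 (s=8, w=4) fires B1->T, B3->E, B2->F, B4->T, B5->T; hits B1=T, B2=F, B3=E, B4=T, B5=T
test 5 (s=6, w=0) fires B1->F, B3->E, B2->T, B3->E, B2->T, B3->E, B2->T, B3->E, B2->T, B3->S, B2->F, B4->T, B5->F; hits B1=F, B2=T, B2=F, B3=S, B3=E, B4=T, B5=F
test 6 (s=5, w=0) fires B1->F, B3->E, B2->T, B3->E, B2->T, B3->E, B2->T, B3->E, B2->T, B3->S, B2->F, B4->T, B5->T; hits B1=F, B2=T, B2=F, B3=S, B3=E, B4=T, B5=T
test 7 (s=6, w=5) fires B1->F, B3->E, B2->T, B3->E, B2->T, B3->E, B2->T, B3->E, B2->T, B3->S, B2->F, B4->T, B5->T; hits B1=F, B2=T, B2=F, B3=S, B3=E, B4=T, B5=T
test 8 (s=4, w=6) fires B1->F, B3->E, B2->T, B3->E, B2->T, B3->E, B2->T, B3->E, B2->T, B3->S, B2->F, B4->T, B5->T; hits B1=F, B2=T, B2=F, B3=S, B3=E, B4=T, B5=T
test 9 (s=10, w=8) fires B1->T, B3->S, B2->F, B4->F, B6->T; hits B1=T, B2=F, B3=S, B4=F, B6=T
test 10 (s=4, w=4) fires B1->F, B3->E, B2->T, B3->E, B2->T, B3->E, B2->T, B3->E, B2->T, B3->S, B2->F, B4->T, B5->T; hits B1=F, B2=T, B2=F, B3=S, B3=E, B4=T, B5=T
pool-wide coverage (11 outcomes): B1=T, B1=F, B2=T, B2=F, B3=S, B3=E, B4=T, B4=F, B5=T, B5=F, B6=T
checked all size-1 subsets: none covers 11 outcomes (max 7/11)
checked all size-2 subsets: none covers 11 outcomes (max 10/11)
at size 3, {1, 5, 9} reaches all 11 outcomes; every lexicographically earlier size-3 subset fails

Answer: 1, 5, 9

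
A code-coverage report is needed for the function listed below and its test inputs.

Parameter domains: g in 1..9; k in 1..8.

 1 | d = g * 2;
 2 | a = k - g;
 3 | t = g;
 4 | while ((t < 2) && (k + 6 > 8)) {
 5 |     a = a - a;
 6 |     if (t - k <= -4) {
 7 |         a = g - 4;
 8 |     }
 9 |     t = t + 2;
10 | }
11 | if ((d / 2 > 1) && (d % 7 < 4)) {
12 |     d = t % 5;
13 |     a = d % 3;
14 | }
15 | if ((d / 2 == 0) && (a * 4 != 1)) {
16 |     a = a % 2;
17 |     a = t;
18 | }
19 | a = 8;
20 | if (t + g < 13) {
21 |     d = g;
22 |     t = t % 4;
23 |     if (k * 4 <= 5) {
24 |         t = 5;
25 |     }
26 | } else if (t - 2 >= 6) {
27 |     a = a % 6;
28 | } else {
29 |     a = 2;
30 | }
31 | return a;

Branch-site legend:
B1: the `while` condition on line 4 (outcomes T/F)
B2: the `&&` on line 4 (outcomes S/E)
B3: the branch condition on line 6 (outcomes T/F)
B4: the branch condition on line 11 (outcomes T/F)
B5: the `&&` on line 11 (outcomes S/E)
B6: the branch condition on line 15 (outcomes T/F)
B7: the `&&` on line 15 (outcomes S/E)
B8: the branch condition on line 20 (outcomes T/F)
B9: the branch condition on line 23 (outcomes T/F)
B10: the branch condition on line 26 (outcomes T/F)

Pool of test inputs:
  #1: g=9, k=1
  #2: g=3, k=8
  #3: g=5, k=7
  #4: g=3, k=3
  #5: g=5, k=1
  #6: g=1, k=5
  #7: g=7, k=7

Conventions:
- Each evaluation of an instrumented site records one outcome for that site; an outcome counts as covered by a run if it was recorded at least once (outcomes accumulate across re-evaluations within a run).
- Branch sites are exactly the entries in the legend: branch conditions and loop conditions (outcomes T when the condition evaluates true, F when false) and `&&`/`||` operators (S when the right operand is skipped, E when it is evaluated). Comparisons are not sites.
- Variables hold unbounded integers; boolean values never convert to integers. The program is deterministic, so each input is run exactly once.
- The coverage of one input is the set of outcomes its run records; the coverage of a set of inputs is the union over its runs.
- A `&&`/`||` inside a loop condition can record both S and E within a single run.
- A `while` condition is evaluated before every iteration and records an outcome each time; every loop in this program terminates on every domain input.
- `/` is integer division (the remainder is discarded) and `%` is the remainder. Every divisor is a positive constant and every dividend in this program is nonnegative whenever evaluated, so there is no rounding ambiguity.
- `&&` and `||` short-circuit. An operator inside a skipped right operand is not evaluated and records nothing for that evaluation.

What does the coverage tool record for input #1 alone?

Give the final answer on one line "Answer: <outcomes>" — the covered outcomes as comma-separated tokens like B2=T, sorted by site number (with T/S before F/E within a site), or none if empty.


Running input #1 (g=9, k=1), event by event:
  B2->S, B1->F, B5->E, B4->F, B7->S, B6->F, B8->F, B10->T
distinct outcomes covered: B1=F, B2=S, B4=F, B5=E, B6=F, B7=S, B8=F, B10=T
Answer: B1=F, B2=S, B4=F, B5=E, B6=F, B7=S, B8=F, B10=T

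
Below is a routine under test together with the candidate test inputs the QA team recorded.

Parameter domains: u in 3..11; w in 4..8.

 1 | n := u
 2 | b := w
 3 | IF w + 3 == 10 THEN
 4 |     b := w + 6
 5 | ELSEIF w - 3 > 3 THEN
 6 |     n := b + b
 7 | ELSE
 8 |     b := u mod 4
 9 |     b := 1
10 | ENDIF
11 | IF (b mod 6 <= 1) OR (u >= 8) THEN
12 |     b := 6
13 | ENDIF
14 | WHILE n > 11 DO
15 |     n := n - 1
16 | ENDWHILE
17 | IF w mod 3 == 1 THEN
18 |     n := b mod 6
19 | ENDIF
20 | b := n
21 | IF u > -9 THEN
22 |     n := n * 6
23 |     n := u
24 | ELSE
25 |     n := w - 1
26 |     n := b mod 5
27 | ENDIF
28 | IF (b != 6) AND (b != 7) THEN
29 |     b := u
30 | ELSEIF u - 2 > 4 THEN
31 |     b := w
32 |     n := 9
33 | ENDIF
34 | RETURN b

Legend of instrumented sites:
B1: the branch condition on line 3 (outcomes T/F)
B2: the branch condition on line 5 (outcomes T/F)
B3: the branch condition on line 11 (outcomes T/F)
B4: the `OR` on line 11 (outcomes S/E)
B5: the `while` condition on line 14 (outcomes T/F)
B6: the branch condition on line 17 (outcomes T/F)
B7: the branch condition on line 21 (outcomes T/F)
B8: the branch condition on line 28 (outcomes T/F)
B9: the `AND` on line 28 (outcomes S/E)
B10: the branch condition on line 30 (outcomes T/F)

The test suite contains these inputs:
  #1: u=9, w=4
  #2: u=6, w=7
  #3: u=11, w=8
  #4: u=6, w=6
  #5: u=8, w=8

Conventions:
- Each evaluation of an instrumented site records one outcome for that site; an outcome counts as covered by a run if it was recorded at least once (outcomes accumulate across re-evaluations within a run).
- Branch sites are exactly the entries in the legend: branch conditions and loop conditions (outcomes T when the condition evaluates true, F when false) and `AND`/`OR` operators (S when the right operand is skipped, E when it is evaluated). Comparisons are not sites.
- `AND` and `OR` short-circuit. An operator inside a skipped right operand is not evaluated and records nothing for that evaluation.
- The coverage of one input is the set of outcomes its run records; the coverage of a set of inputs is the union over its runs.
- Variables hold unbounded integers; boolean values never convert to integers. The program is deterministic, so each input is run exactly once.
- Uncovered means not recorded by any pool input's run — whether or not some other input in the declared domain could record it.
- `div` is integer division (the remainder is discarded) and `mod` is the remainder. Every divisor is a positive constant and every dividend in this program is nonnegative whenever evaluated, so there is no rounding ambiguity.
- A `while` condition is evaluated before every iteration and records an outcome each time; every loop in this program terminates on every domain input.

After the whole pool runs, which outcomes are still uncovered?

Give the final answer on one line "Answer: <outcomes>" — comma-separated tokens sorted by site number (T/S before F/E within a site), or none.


input #1, u=9, w=4: events B1->F, B2->F, B4->S, B3->T, B5->F, B6->T, B7->T, B9->E, B8->T; outcomes B1=F, B2=F, B3=T, B4=S, B5=F, B6=T, B7=T, B8=T, B9=E
input #2, u=6, w=7: events B1->T, B4->S, B3->T, B5->F, B6->T, B7->T, B9->E, B8->T; outcomes B1=T, B3=T, B4=S, B5=F, B6=T, B7=T, B8=T, B9=E
input #3, u=11, w=8: events B1->F, B2->T, B4->E, B3->T, B5->T, B5->T, B5->T, B5->T, B5->T, B5->F, B6->F, B7->T, B9->E, B8->T; outcomes B1=F, B2=T, B3=T, B4=E, B5=T, B5=F, B6=F, B7=T, B8=T, B9=E
input #4, u=6, w=6: events B1->F, B2->F, B4->S, B3->T, B5->F, B6->F, B7->T, B9->S, B8->F, B10->F; outcomes B1=F, B2=F, B3=T, B4=S, B5=F, B6=F, B7=T, B8=F, B9=S, B10=F
input #5, u=8, w=8: events B1->F, B2->T, B4->E, B3->T, B5->T, B5->T, B5->T, B5->T, B5->T, B5->F, B6->F, B7->T, B9->E, B8->T; outcomes B1=F, B2=T, B3=T, B4=E, B5=T, B5=F, B6=F, B7=T, B8=T, B9=E
union over the pool: B1=T, B1=F, B2=T, B2=F, B3=T, B4=S, B4=E, B5=T, B5=F, B6=T, B6=F, B7=T, B8=T, B8=F, B9=S, B9=E, B10=F
uncovered (3 of 20): B3=F, B7=F, B10=T
Answer: B3=F, B7=F, B10=T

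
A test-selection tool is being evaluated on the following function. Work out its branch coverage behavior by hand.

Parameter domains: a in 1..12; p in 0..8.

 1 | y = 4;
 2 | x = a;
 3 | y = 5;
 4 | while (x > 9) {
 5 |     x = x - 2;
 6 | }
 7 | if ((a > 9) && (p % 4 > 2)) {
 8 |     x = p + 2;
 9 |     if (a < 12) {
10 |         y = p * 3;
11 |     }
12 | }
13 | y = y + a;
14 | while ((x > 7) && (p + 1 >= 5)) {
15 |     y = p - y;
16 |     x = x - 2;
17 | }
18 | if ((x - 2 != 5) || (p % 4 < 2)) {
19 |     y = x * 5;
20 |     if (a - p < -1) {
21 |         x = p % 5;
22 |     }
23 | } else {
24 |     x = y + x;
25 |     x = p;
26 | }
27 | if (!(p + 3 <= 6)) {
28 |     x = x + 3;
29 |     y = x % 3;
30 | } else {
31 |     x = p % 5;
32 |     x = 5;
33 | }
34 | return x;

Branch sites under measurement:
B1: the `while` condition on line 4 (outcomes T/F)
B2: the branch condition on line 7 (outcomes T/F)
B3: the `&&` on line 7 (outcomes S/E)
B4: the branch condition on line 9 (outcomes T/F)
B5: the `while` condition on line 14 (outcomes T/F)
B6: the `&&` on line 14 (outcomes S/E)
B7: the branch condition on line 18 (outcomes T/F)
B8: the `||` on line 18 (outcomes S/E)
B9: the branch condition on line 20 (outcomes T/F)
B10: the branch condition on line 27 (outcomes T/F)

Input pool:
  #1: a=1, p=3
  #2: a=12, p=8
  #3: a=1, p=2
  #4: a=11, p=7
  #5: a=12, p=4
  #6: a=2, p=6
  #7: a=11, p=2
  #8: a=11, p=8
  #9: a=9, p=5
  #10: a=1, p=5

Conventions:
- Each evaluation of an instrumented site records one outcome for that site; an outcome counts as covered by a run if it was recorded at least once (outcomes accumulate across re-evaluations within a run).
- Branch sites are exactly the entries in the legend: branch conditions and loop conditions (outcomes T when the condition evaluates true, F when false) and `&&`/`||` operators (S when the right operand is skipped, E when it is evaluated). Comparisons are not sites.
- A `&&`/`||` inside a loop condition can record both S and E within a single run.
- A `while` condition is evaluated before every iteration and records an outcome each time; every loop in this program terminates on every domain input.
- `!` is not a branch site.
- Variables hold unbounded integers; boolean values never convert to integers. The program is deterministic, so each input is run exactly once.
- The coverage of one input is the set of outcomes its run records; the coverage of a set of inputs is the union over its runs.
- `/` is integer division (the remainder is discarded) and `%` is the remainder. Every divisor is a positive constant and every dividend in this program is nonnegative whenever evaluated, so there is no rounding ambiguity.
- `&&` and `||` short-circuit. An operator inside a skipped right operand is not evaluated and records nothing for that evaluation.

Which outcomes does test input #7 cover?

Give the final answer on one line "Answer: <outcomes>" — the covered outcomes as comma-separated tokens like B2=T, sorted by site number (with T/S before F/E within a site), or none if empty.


Running input #7 (a=11, p=2), event by event:
  B1->T, B1->F, B3->E, B2->F, B6->E, B5->F, B8->S, B7->T, B9->F, B10->F
distinct outcomes covered: B1=T, B1=F, B2=F, B3=E, B5=F, B6=E, B7=T, B8=S, B9=F, B10=F
Answer: B1=T, B1=F, B2=F, B3=E, B5=F, B6=E, B7=T, B8=S, B9=F, B10=F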